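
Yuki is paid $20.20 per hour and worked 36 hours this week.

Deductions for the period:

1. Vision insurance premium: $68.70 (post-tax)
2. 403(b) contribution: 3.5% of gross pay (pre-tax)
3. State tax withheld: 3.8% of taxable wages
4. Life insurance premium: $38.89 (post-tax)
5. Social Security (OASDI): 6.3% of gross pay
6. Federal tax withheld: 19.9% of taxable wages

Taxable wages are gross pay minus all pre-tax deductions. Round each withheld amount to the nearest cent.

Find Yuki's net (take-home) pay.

Gross pay: 36 × $20.20 = $727.20
403(b) contribution: $727.20 × 0.035 = $25.45
Taxable wages = $727.20 − $25.45 = $701.75
Federal tax withheld: $701.75 × 0.199 = $139.65
State tax withheld: $701.75 × 0.038 = $26.67
Social Security (OASDI): $727.20 × 0.063 = $45.81
Life insurance premium: $38.89
Vision insurance premium: $68.70
Total deductions = $25.45 + $139.65 + $26.67 + $45.81 + $38.89 + $68.70 = $345.17
Net pay = $727.20 − $345.17 = $382.03

$382.03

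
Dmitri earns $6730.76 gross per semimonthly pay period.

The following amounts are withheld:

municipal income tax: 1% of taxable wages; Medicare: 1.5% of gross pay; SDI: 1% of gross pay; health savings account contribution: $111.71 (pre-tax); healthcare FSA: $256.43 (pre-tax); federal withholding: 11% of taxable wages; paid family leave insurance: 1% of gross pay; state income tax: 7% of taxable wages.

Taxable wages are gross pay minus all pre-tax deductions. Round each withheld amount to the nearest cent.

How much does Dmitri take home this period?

$4918.14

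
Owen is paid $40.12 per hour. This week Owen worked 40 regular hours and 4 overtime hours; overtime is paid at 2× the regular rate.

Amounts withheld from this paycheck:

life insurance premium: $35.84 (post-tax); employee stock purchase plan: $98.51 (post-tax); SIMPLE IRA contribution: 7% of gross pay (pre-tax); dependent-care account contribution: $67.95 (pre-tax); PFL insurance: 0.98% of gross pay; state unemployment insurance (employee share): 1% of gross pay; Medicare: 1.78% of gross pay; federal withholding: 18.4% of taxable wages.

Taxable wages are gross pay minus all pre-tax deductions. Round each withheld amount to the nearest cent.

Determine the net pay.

$1,199.22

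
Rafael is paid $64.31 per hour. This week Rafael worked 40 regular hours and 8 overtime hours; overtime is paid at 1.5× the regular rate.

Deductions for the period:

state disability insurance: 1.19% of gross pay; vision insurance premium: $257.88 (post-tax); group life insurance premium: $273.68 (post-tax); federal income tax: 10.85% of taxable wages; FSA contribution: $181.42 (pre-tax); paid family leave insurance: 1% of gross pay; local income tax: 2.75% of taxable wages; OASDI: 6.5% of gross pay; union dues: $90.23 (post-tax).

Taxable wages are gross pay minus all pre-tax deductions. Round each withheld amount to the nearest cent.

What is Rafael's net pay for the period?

Regular pay: 40 × $64.31 = $2,572.40
Overtime pay: 8 × $64.31 × 1.5 = $771.72
Gross pay = $2,572.40 + $771.72 = $3,344.12
FSA contribution: $181.42
Taxable wages = $3,344.12 − $181.42 = $3,162.70
Federal income tax: $3,162.70 × 0.1085 = $343.15
Local income tax: $3,162.70 × 0.0275 = $86.97
State disability insurance: $3,344.12 × 0.0119 = $39.80
Paid family leave insurance: $3,344.12 × 0.01 = $33.44
OASDI: $3,344.12 × 0.065 = $217.37
Vision insurance premium: $257.88
Union dues: $90.23
Group life insurance premium: $273.68
Total deductions = $181.42 + $343.15 + $86.97 + $39.80 + $33.44 + $217.37 + $257.88 + $90.23 + $273.68 = $1,523.94
Net pay = $3,344.12 − $1,523.94 = $1,820.18

$1,820.18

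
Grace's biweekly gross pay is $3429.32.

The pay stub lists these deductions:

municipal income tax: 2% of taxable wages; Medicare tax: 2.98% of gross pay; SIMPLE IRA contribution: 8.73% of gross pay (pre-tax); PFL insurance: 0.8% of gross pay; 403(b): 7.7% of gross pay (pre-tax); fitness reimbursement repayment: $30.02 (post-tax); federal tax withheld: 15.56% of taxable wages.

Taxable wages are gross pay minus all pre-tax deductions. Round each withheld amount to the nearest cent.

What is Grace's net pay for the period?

403(b): $3429.32 × 0.077 = $264.06
SIMPLE IRA contribution: $3429.32 × 0.0873 = $299.38
Pre-tax total = $264.06 + $299.38 = $563.44
Taxable wages = $3429.32 − $563.44 = $2865.88
Municipal income tax: $2865.88 × 0.02 = $57.32
Federal tax withheld: $2865.88 × 0.1556 = $445.93
Medicare tax: $3429.32 × 0.0298 = $102.19
PFL insurance: $3429.32 × 0.008 = $27.43
Fitness reimbursement repayment: $30.02
Total deductions = $264.06 + $299.38 + $57.32 + $445.93 + $102.19 + $27.43 + $30.02 = $1226.33
Net pay = $3429.32 − $1226.33 = $2202.99

$2202.99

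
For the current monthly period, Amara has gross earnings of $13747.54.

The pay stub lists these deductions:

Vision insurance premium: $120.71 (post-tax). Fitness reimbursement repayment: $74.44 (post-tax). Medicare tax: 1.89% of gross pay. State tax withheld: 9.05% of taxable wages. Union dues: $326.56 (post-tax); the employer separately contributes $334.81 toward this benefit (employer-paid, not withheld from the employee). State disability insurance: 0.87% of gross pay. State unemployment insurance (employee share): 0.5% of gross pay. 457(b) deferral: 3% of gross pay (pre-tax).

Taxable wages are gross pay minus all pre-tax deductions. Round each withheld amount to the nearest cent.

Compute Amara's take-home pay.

$11158.40

457(b) deferral: $13747.54 × 0.03 = $412.43
Taxable wages = $13747.54 − $412.43 = $13335.11
State tax withheld: $13335.11 × 0.0905 = $1206.83
State disability insurance: $13747.54 × 0.0087 = $119.60
State unemployment insurance (employee share): $13747.54 × 0.005 = $68.74
Medicare tax: $13747.54 × 0.0189 = $259.83
Vision insurance premium: $120.71
Union dues: $326.56
Fitness reimbursement repayment: $74.44
(Employer's $334.81 toward union dues is not withheld from the employee.)
Total deductions = $412.43 + $1206.83 + $119.60 + $68.74 + $259.83 + $120.71 + $326.56 + $74.44 = $2589.14
Net pay = $13747.54 − $2589.14 = $11158.40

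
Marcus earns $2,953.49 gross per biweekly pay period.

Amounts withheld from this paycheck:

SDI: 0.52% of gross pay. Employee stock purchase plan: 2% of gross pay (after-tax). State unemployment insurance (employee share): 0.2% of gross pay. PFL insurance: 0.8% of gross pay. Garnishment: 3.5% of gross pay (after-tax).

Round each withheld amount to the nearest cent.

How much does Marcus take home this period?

$2,746.15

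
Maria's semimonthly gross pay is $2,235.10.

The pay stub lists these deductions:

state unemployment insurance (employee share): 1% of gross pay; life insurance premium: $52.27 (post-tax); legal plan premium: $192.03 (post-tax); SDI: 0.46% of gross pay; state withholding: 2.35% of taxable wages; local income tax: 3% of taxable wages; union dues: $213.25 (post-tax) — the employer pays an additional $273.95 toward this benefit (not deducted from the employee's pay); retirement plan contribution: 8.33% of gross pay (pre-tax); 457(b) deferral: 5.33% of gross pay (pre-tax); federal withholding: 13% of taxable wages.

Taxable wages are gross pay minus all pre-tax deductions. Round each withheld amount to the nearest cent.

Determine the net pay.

457(b) deferral: $2,235.10 × 0.0533 = $119.13
Retirement plan contribution: $2,235.10 × 0.0833 = $186.18
Pre-tax total = $119.13 + $186.18 = $305.31
Taxable wages = $2,235.10 − $305.31 = $1,929.79
Federal withholding: $1,929.79 × 0.13 = $250.87
State withholding: $1,929.79 × 0.0235 = $45.35
Local income tax: $1,929.79 × 0.03 = $57.89
SDI: $2,235.10 × 0.0046 = $10.28
State unemployment insurance (employee share): $2,235.10 × 0.01 = $22.35
Life insurance premium: $52.27
Union dues: $213.25
Legal plan premium: $192.03
(Employer's $273.95 toward union dues is not withheld from the employee.)
Total deductions = $119.13 + $186.18 + $250.87 + $45.35 + $57.89 + $10.28 + $22.35 + $52.27 + $213.25 + $192.03 = $1,149.60
Net pay = $2,235.10 − $1,149.60 = $1,085.50

$1,085.50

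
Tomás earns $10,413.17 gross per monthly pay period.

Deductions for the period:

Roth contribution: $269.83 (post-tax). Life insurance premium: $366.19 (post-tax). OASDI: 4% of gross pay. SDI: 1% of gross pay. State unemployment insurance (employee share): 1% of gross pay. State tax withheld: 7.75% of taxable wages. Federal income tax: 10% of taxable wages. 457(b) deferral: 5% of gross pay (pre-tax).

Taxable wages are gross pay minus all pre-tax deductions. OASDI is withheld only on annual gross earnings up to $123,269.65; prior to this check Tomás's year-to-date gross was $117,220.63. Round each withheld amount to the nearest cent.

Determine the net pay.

$7,050.35

457(b) deferral: $10,413.17 × 0.05 = $520.66
Taxable wages = $10,413.17 − $520.66 = $9,892.51
Federal income tax: $9,892.51 × 0.1 = $989.25
State tax withheld: $9,892.51 × 0.0775 = $766.67
OASDI: only $123,269.65 − $117,220.63 = $6,049.02 of this check is subject → $6,049.02 × 0.04 = $241.96
State unemployment insurance (employee share): $10,413.17 × 0.01 = $104.13
SDI: $10,413.17 × 0.01 = $104.13
Roth contribution: $269.83
Life insurance premium: $366.19
Total deductions = $520.66 + $989.25 + $766.67 + $241.96 + $104.13 + $104.13 + $269.83 + $366.19 = $3,362.82
Net pay = $10,413.17 − $3,362.82 = $7,050.35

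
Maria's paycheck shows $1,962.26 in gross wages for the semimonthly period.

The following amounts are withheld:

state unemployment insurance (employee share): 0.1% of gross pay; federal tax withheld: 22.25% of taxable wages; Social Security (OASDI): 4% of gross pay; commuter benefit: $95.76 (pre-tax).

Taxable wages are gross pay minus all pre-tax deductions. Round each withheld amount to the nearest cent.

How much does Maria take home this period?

$1,370.75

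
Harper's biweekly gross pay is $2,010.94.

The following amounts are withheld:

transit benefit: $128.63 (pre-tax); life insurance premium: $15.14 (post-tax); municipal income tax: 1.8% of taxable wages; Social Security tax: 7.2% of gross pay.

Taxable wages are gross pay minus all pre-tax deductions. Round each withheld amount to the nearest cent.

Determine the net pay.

$1,688.50

Transit benefit: $128.63
Taxable wages = $2,010.94 − $128.63 = $1,882.31
Municipal income tax: $1,882.31 × 0.018 = $33.88
Social Security tax: $2,010.94 × 0.072 = $144.79
Life insurance premium: $15.14
Total deductions = $128.63 + $33.88 + $144.79 + $15.14 = $322.44
Net pay = $2,010.94 − $322.44 = $1,688.50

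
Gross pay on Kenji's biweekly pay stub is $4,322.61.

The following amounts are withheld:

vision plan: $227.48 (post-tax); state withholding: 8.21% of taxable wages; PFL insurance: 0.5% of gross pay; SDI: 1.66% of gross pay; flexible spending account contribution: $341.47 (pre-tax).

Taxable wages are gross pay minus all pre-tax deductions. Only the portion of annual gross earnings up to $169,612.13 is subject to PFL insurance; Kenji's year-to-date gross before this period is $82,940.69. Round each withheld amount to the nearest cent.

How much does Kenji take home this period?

$3,333.44

Flexible spending account contribution: $341.47
Taxable wages = $4,322.61 − $341.47 = $3,981.14
State withholding: $3,981.14 × 0.0821 = $326.85
SDI: $4,322.61 × 0.0166 = $71.76
PFL insurance: cap not yet reached, full $4,322.61 is subject → $4,322.61 × 0.005 = $21.61
Vision plan: $227.48
Total deductions = $341.47 + $326.85 + $71.76 + $21.61 + $227.48 = $989.17
Net pay = $4,322.61 − $989.17 = $3,333.44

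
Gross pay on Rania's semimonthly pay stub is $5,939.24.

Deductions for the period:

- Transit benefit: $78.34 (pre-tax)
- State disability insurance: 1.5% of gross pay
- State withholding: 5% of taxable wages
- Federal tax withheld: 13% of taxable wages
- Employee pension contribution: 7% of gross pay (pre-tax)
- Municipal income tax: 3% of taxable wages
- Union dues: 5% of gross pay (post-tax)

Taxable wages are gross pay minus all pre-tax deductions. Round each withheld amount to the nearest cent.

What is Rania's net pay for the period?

$3,915.62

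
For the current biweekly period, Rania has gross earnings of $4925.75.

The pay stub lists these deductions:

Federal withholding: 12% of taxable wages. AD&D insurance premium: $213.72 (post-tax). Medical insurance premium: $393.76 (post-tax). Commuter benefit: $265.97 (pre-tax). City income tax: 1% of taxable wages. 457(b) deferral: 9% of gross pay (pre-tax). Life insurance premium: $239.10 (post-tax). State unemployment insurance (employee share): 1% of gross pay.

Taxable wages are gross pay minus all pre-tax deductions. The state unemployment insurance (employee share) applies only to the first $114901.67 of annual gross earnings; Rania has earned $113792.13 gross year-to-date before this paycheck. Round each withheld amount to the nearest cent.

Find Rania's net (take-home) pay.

$2810.64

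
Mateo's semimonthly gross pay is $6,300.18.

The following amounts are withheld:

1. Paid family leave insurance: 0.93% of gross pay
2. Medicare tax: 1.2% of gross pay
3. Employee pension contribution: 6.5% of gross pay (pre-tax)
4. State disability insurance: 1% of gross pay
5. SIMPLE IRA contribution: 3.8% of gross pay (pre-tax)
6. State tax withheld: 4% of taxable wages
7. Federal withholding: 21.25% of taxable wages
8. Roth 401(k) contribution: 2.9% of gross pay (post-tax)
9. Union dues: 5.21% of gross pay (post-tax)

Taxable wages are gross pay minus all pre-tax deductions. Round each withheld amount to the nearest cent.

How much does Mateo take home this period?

SIMPLE IRA contribution: $6,300.18 × 0.038 = $239.41
Employee pension contribution: $6,300.18 × 0.065 = $409.51
Pre-tax total = $239.41 + $409.51 = $648.92
Taxable wages = $6,300.18 − $648.92 = $5,651.26
State tax withheld: $5,651.26 × 0.04 = $226.05
Federal withholding: $5,651.26 × 0.2125 = $1,200.89
Medicare tax: $6,300.18 × 0.012 = $75.60
Paid family leave insurance: $6,300.18 × 0.0093 = $58.59
State disability insurance: $6,300.18 × 0.01 = $63.00
Roth 401(k) contribution: $6,300.18 × 0.029 = $182.71
Union dues: $6,300.18 × 0.0521 = $328.24
Total deductions = $239.41 + $409.51 + $226.05 + $1,200.89 + $75.60 + $58.59 + $63.00 + $182.71 + $328.24 = $2,784.00
Net pay = $6,300.18 − $2,784.00 = $3,516.18

$3,516.18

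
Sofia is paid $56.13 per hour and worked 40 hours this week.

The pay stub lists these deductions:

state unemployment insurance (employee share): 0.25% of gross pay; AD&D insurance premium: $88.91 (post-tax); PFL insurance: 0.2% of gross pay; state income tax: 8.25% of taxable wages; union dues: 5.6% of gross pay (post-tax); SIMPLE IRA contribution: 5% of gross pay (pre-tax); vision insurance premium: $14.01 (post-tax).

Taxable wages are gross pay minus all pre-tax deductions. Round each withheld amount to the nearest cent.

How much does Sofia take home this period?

Gross pay: 40 × $56.13 = $2,245.20
SIMPLE IRA contribution: $2,245.20 × 0.05 = $112.26
Taxable wages = $2,245.20 − $112.26 = $2,132.94
State income tax: $2,132.94 × 0.0825 = $175.97
PFL insurance: $2,245.20 × 0.002 = $4.49
State unemployment insurance (employee share): $2,245.20 × 0.0025 = $5.61
Vision insurance premium: $14.01
Union dues: $2,245.20 × 0.056 = $125.73
AD&D insurance premium: $88.91
Total deductions = $112.26 + $175.97 + $4.49 + $5.61 + $14.01 + $125.73 + $88.91 = $526.98
Net pay = $2,245.20 − $526.98 = $1,718.22

$1,718.22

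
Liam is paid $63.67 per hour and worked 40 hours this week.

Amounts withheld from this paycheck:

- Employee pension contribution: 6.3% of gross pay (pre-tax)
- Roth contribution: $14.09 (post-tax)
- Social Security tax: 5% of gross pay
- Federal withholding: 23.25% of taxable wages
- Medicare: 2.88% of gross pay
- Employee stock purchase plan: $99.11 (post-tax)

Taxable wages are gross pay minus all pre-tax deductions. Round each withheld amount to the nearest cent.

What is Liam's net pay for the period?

$1517.63

Gross pay: 40 × $63.67 = $2546.80
Employee pension contribution: $2546.80 × 0.063 = $160.45
Taxable wages = $2546.80 − $160.45 = $2386.35
Federal withholding: $2386.35 × 0.2325 = $554.83
Social Security tax: $2546.80 × 0.05 = $127.34
Medicare: $2546.80 × 0.0288 = $73.35
Employee stock purchase plan: $99.11
Roth contribution: $14.09
Total deductions = $160.45 + $554.83 + $127.34 + $73.35 + $99.11 + $14.09 = $1029.17
Net pay = $2546.80 − $1029.17 = $1517.63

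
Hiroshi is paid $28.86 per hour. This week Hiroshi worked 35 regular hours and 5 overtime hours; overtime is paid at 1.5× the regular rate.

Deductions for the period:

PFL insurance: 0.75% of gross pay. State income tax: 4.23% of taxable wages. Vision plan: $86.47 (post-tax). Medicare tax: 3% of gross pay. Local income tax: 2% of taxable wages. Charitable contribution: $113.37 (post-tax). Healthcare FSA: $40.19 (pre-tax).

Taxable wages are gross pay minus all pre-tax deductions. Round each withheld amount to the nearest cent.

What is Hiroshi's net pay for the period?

$866.61

Regular pay: 35 × $28.86 = $1,010.10
Overtime pay: 5 × $28.86 × 1.5 = $216.45
Gross pay = $1,010.10 + $216.45 = $1,226.55
Healthcare FSA: $40.19
Taxable wages = $1,226.55 − $40.19 = $1,186.36
Local income tax: $1,186.36 × 0.02 = $23.73
State income tax: $1,186.36 × 0.0423 = $50.18
PFL insurance: $1,226.55 × 0.0075 = $9.20
Medicare tax: $1,226.55 × 0.03 = $36.80
Charitable contribution: $113.37
Vision plan: $86.47
Total deductions = $40.19 + $23.73 + $50.18 + $9.20 + $36.80 + $113.37 + $86.47 = $359.94
Net pay = $1,226.55 − $359.94 = $866.61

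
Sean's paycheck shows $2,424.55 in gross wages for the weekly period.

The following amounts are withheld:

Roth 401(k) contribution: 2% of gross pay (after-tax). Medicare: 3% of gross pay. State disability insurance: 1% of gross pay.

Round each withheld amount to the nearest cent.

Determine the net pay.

Medicare: $2,424.55 × 0.03 = $72.74
State disability insurance: $2,424.55 × 0.01 = $24.25
Roth 401(k) contribution: $2,424.55 × 0.02 = $48.49
Total deductions = $72.74 + $24.25 + $48.49 = $145.48
Net pay = $2,424.55 − $145.48 = $2,279.07

$2,279.07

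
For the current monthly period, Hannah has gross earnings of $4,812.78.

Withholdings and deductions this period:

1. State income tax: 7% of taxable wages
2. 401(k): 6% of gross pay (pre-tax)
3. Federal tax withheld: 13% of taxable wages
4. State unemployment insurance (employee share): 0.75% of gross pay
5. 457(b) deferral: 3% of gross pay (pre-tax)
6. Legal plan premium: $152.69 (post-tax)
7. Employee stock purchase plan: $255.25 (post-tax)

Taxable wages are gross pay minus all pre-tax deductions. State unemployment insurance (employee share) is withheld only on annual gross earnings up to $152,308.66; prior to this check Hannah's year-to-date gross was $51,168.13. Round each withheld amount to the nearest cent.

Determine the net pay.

401(k): $4,812.78 × 0.06 = $288.77
457(b) deferral: $4,812.78 × 0.03 = $144.38
Pre-tax total = $288.77 + $144.38 = $433.15
Taxable wages = $4,812.78 − $433.15 = $4,379.63
Federal tax withheld: $4,379.63 × 0.13 = $569.35
State income tax: $4,379.63 × 0.07 = $306.57
State unemployment insurance (employee share): cap not yet reached, full $4,812.78 is subject → $4,812.78 × 0.0075 = $36.10
Legal plan premium: $152.69
Employee stock purchase plan: $255.25
Total deductions = $288.77 + $144.38 + $569.35 + $306.57 + $36.10 + $152.69 + $255.25 = $1,753.11
Net pay = $4,812.78 − $1,753.11 = $3,059.67

$3,059.67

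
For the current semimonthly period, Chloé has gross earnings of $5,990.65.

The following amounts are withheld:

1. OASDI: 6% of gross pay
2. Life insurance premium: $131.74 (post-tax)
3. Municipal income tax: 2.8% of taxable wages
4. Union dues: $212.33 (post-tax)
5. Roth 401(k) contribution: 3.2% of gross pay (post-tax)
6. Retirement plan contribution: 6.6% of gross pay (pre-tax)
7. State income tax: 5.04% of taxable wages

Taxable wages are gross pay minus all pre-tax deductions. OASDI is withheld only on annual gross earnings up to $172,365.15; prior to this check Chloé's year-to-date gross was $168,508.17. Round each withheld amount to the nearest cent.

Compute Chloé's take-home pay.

Retirement plan contribution: $5,990.65 × 0.066 = $395.38
Taxable wages = $5,990.65 − $395.38 = $5,595.27
State income tax: $5,595.27 × 0.0504 = $282.00
Municipal income tax: $5,595.27 × 0.028 = $156.67
OASDI: only $172,365.15 − $168,508.17 = $3,856.98 of this check is subject → $3,856.98 × 0.06 = $231.42
Roth 401(k) contribution: $5,990.65 × 0.032 = $191.70
Union dues: $212.33
Life insurance premium: $131.74
Total deductions = $395.38 + $282.00 + $156.67 + $231.42 + $191.70 + $212.33 + $131.74 = $1,601.24
Net pay = $5,990.65 − $1,601.24 = $4,389.41

$4,389.41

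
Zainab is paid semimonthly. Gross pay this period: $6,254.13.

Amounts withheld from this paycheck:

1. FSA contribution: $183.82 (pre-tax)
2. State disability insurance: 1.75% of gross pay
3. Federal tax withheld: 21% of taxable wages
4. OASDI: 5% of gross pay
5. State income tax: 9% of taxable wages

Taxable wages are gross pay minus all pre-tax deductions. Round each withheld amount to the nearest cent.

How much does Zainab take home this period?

FSA contribution: $183.82
Taxable wages = $6,254.13 − $183.82 = $6,070.31
State income tax: $6,070.31 × 0.09 = $546.33
Federal tax withheld: $6,070.31 × 0.21 = $1,274.77
State disability insurance: $6,254.13 × 0.0175 = $109.45
OASDI: $6,254.13 × 0.05 = $312.71
Total deductions = $183.82 + $546.33 + $1,274.77 + $109.45 + $312.71 = $2,427.08
Net pay = $6,254.13 − $2,427.08 = $3,827.05

$3,827.05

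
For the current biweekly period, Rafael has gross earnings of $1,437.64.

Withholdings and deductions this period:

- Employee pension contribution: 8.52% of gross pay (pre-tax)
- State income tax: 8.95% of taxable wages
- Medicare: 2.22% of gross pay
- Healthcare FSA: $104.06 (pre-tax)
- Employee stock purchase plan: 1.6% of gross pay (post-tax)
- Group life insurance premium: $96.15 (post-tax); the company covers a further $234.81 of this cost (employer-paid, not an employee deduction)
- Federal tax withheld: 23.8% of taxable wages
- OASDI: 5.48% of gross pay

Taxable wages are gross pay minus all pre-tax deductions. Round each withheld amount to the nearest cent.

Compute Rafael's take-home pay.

Healthcare FSA: $104.06
Employee pension contribution: $1,437.64 × 0.0852 = $122.49
Pre-tax total = $104.06 + $122.49 = $226.55
Taxable wages = $1,437.64 − $226.55 = $1,211.09
Federal tax withheld: $1,211.09 × 0.238 = $288.24
State income tax: $1,211.09 × 0.0895 = $108.39
OASDI: $1,437.64 × 0.0548 = $78.78
Medicare: $1,437.64 × 0.0222 = $31.92
Employee stock purchase plan: $1,437.64 × 0.016 = $23.00
Group life insurance premium: $96.15
(Employer's $234.81 toward group life insurance premium is not withheld from the employee.)
Total deductions = $104.06 + $122.49 + $288.24 + $108.39 + $78.78 + $31.92 + $23.00 + $96.15 = $853.03
Net pay = $1,437.64 − $853.03 = $584.61

$584.61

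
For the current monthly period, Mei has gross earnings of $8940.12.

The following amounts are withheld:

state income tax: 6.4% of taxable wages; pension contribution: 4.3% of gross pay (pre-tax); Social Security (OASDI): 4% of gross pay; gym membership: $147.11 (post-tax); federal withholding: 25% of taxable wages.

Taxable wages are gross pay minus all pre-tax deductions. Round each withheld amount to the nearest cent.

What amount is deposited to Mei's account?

$5364.50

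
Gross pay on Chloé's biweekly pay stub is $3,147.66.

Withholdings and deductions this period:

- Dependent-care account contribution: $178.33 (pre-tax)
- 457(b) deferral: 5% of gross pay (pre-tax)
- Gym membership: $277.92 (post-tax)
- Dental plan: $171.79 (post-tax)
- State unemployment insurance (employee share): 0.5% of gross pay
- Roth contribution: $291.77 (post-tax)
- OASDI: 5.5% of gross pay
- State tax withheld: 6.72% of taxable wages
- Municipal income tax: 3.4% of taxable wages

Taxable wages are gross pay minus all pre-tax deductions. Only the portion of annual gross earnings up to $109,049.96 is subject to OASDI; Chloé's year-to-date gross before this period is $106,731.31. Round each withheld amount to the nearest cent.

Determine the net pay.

Dependent-care account contribution: $178.33
457(b) deferral: $3,147.66 × 0.05 = $157.38
Pre-tax total = $178.33 + $157.38 = $335.71
Taxable wages = $3,147.66 − $335.71 = $2,811.95
Municipal income tax: $2,811.95 × 0.034 = $95.61
State tax withheld: $2,811.95 × 0.0672 = $188.96
State unemployment insurance (employee share): $3,147.66 × 0.005 = $15.74
OASDI: only $109,049.96 − $106,731.31 = $2,318.65 of this check is subject → $2,318.65 × 0.055 = $127.53
Gym membership: $277.92
Roth contribution: $291.77
Dental plan: $171.79
Total deductions = $178.33 + $157.38 + $95.61 + $188.96 + $15.74 + $127.53 + $277.92 + $291.77 + $171.79 = $1,505.03
Net pay = $3,147.66 − $1,505.03 = $1,642.63

$1,642.63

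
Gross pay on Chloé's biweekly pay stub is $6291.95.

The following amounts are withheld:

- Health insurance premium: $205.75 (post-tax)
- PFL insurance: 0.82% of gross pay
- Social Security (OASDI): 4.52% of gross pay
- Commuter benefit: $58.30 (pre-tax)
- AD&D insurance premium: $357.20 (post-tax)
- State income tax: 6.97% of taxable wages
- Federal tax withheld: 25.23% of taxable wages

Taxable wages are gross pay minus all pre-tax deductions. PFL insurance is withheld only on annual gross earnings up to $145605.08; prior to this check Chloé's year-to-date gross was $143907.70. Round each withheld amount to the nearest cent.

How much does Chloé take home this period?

$3365.14

Commuter benefit: $58.30
Taxable wages = $6291.95 − $58.30 = $6233.65
Federal tax withheld: $6233.65 × 0.2523 = $1572.75
State income tax: $6233.65 × 0.0697 = $434.49
PFL insurance: only $145605.08 − $143907.70 = $1697.38 of this check is subject → $1697.38 × 0.0082 = $13.92
Social Security (OASDI): $6291.95 × 0.0452 = $284.40
AD&D insurance premium: $357.20
Health insurance premium: $205.75
Total deductions = $58.30 + $1572.75 + $434.49 + $13.92 + $284.40 + $357.20 + $205.75 = $2926.81
Net pay = $6291.95 − $2926.81 = $3365.14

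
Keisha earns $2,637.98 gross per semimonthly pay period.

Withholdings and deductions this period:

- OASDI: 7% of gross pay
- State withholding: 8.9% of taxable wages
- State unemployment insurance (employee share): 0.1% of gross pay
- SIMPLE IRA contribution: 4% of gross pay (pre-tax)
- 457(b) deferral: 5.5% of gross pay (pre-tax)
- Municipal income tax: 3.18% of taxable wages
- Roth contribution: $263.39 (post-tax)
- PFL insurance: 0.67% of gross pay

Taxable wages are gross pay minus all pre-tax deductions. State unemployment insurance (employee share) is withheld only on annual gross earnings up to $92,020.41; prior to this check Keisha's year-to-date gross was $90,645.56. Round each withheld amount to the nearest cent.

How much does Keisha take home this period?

SIMPLE IRA contribution: $2,637.98 × 0.04 = $105.52
457(b) deferral: $2,637.98 × 0.055 = $145.09
Pre-tax total = $105.52 + $145.09 = $250.61
Taxable wages = $2,637.98 − $250.61 = $2,387.37
Municipal income tax: $2,387.37 × 0.0318 = $75.92
State withholding: $2,387.37 × 0.089 = $212.48
State unemployment insurance (employee share): only $92,020.41 − $90,645.56 = $1,374.85 of this check is subject → $1,374.85 × 0.001 = $1.37
PFL insurance: $2,637.98 × 0.0067 = $17.67
OASDI: $2,637.98 × 0.07 = $184.66
Roth contribution: $263.39
Total deductions = $105.52 + $145.09 + $75.92 + $212.48 + $1.37 + $17.67 + $184.66 + $263.39 = $1,006.10
Net pay = $2,637.98 − $1,006.10 = $1,631.88

$1,631.88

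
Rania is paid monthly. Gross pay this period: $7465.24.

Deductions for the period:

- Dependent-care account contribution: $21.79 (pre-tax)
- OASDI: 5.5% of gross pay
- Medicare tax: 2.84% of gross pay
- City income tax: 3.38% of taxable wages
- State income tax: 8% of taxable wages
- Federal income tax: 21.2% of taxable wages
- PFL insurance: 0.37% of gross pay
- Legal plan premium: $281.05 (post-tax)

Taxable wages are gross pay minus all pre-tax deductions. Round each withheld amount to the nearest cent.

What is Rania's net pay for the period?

Dependent-care account contribution: $21.79
Taxable wages = $7465.24 − $21.79 = $7443.45
Federal income tax: $7443.45 × 0.212 = $1578.01
State income tax: $7443.45 × 0.08 = $595.48
City income tax: $7443.45 × 0.0338 = $251.59
OASDI: $7465.24 × 0.055 = $410.59
Medicare tax: $7465.24 × 0.0284 = $212.01
PFL insurance: $7465.24 × 0.0037 = $27.62
Legal plan premium: $281.05
Total deductions = $21.79 + $1578.01 + $595.48 + $251.59 + $410.59 + $212.01 + $27.62 + $281.05 = $3378.14
Net pay = $7465.24 − $3378.14 = $4087.10

$4087.10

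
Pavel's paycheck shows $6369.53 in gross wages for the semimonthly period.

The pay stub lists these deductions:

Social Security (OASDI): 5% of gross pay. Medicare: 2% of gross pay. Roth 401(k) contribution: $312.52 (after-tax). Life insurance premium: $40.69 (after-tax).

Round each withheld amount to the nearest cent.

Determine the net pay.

$5570.45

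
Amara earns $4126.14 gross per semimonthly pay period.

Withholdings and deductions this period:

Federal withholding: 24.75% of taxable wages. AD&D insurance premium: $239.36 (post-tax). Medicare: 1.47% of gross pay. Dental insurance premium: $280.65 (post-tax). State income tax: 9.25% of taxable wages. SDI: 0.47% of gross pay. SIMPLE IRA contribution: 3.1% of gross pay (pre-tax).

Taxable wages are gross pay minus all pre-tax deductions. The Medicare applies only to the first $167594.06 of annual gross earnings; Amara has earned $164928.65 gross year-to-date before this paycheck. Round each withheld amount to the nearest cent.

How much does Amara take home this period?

SIMPLE IRA contribution: $4126.14 × 0.031 = $127.91
Taxable wages = $4126.14 − $127.91 = $3998.23
State income tax: $3998.23 × 0.0925 = $369.84
Federal withholding: $3998.23 × 0.2475 = $989.56
Medicare: only $167594.06 − $164928.65 = $2665.41 of this check is subject → $2665.41 × 0.0147 = $39.18
SDI: $4126.14 × 0.0047 = $19.39
AD&D insurance premium: $239.36
Dental insurance premium: $280.65
Total deductions = $127.91 + $369.84 + $989.56 + $39.18 + $19.39 + $239.36 + $280.65 = $2065.89
Net pay = $4126.14 − $2065.89 = $2060.25

$2060.25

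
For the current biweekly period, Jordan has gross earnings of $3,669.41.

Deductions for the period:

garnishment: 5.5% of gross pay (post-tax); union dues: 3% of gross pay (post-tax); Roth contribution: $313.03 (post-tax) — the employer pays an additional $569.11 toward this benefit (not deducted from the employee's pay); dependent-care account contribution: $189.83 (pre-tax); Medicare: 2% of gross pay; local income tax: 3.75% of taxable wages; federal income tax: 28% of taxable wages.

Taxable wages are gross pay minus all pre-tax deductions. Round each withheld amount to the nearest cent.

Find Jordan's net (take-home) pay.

Dependent-care account contribution: $189.83
Taxable wages = $3,669.41 − $189.83 = $3,479.58
Local income tax: $3,479.58 × 0.0375 = $130.48
Federal income tax: $3,479.58 × 0.28 = $974.28
Medicare: $3,669.41 × 0.02 = $73.39
Union dues: $3,669.41 × 0.03 = $110.08
Garnishment: $3,669.41 × 0.055 = $201.82
Roth contribution: $313.03
(Employer's $569.11 toward Roth contribution is not withheld from the employee.)
Total deductions = $189.83 + $130.48 + $974.28 + $73.39 + $110.08 + $201.82 + $313.03 = $1,992.91
Net pay = $3,669.41 − $1,992.91 = $1,676.50

$1,676.50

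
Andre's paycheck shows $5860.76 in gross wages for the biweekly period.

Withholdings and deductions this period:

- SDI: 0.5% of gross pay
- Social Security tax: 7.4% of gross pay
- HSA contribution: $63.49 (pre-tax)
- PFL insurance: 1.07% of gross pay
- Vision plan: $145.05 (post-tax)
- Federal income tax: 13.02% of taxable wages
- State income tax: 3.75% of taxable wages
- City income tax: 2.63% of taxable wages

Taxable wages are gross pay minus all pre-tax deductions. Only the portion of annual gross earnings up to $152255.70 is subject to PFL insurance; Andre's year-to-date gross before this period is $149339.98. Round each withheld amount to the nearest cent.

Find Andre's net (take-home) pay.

HSA contribution: $63.49
Taxable wages = $5860.76 − $63.49 = $5797.27
State income tax: $5797.27 × 0.0375 = $217.40
City income tax: $5797.27 × 0.0263 = $152.47
Federal income tax: $5797.27 × 0.1302 = $754.80
SDI: $5860.76 × 0.005 = $29.30
Social Security tax: $5860.76 × 0.074 = $433.70
PFL insurance: only $152255.70 − $149339.98 = $2915.72 of this check is subject → $2915.72 × 0.0107 = $31.20
Vision plan: $145.05
Total deductions = $63.49 + $217.40 + $152.47 + $754.80 + $29.30 + $433.70 + $31.20 + $145.05 = $1827.41
Net pay = $5860.76 − $1827.41 = $4033.35

$4033.35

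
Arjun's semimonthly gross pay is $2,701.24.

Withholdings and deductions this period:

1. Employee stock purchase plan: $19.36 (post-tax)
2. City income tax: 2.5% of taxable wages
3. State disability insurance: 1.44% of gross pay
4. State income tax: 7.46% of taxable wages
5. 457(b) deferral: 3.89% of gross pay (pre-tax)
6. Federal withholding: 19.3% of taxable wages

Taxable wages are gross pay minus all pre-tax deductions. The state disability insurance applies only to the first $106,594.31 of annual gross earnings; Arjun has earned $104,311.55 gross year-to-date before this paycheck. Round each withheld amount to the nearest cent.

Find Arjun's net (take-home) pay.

457(b) deferral: $2,701.24 × 0.0389 = $105.08
Taxable wages = $2,701.24 − $105.08 = $2,596.16
State income tax: $2,596.16 × 0.0746 = $193.67
Federal withholding: $2,596.16 × 0.193 = $501.06
City income tax: $2,596.16 × 0.025 = $64.90
State disability insurance: only $106,594.31 − $104,311.55 = $2,282.76 of this check is subject → $2,282.76 × 0.0144 = $32.87
Employee stock purchase plan: $19.36
Total deductions = $105.08 + $193.67 + $501.06 + $64.90 + $32.87 + $19.36 = $916.94
Net pay = $2,701.24 − $916.94 = $1,784.30

$1,784.30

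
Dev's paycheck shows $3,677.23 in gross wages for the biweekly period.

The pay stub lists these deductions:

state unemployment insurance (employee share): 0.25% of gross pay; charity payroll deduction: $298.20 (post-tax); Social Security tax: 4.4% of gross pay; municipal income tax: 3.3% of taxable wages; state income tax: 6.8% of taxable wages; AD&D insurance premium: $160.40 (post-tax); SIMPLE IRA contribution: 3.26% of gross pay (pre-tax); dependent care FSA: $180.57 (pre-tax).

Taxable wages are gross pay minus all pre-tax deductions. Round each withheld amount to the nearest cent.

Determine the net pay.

Dependent care FSA: $180.57
SIMPLE IRA contribution: $3,677.23 × 0.0326 = $119.88
Pre-tax total = $180.57 + $119.88 = $300.45
Taxable wages = $3,677.23 − $300.45 = $3,376.78
State income tax: $3,376.78 × 0.068 = $229.62
Municipal income tax: $3,376.78 × 0.033 = $111.43
State unemployment insurance (employee share): $3,677.23 × 0.0025 = $9.19
Social Security tax: $3,677.23 × 0.044 = $161.80
Charity payroll deduction: $298.20
AD&D insurance premium: $160.40
Total deductions = $180.57 + $119.88 + $229.62 + $111.43 + $9.19 + $161.80 + $298.20 + $160.40 = $1,271.09
Net pay = $3,677.23 − $1,271.09 = $2,406.14

$2,406.14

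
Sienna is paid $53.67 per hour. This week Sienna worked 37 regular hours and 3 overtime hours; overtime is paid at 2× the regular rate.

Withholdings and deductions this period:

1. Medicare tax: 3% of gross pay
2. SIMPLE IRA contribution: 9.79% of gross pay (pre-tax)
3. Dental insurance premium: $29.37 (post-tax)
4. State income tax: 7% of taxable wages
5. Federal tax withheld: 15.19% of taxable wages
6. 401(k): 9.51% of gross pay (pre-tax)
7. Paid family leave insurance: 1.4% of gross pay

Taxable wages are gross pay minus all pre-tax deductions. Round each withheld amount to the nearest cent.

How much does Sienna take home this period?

$1318.23

Regular pay: 37 × $53.67 = $1985.79
Overtime pay: 3 × $53.67 × 2 = $322.02
Gross pay = $1985.79 + $322.02 = $2307.81
401(k): $2307.81 × 0.0951 = $219.47
SIMPLE IRA contribution: $2307.81 × 0.0979 = $225.93
Pre-tax total = $219.47 + $225.93 = $445.40
Taxable wages = $2307.81 − $445.40 = $1862.41
State income tax: $1862.41 × 0.07 = $130.37
Federal tax withheld: $1862.41 × 0.1519 = $282.90
Paid family leave insurance: $2307.81 × 0.014 = $32.31
Medicare tax: $2307.81 × 0.03 = $69.23
Dental insurance premium: $29.37
Total deductions = $219.47 + $225.93 + $130.37 + $282.90 + $32.31 + $69.23 + $29.37 = $989.58
Net pay = $2307.81 − $989.58 = $1318.23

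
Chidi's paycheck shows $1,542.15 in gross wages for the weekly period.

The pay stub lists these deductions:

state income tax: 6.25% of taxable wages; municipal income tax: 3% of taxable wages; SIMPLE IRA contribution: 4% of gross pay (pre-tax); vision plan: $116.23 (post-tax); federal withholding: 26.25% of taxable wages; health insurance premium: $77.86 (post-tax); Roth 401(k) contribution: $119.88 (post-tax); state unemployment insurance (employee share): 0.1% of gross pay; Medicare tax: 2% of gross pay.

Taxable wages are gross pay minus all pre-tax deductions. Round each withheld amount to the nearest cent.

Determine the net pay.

SIMPLE IRA contribution: $1,542.15 × 0.04 = $61.69
Taxable wages = $1,542.15 − $61.69 = $1,480.46
Municipal income tax: $1,480.46 × 0.03 = $44.41
State income tax: $1,480.46 × 0.0625 = $92.53
Federal withholding: $1,480.46 × 0.2625 = $388.62
State unemployment insurance (employee share): $1,542.15 × 0.001 = $1.54
Medicare tax: $1,542.15 × 0.02 = $30.84
Vision plan: $116.23
Health insurance premium: $77.86
Roth 401(k) contribution: $119.88
Total deductions = $61.69 + $44.41 + $92.53 + $388.62 + $1.54 + $30.84 + $116.23 + $77.86 + $119.88 = $933.60
Net pay = $1,542.15 − $933.60 = $608.55

$608.55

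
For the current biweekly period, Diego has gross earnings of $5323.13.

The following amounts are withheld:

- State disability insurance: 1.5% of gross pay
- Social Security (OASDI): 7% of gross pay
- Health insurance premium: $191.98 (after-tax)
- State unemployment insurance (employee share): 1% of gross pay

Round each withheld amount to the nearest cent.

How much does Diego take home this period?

State unemployment insurance (employee share): $5323.13 × 0.01 = $53.23
State disability insurance: $5323.13 × 0.015 = $79.85
Social Security (OASDI): $5323.13 × 0.07 = $372.62
Health insurance premium: $191.98
Total deductions = $53.23 + $79.85 + $372.62 + $191.98 = $697.68
Net pay = $5323.13 − $697.68 = $4625.45

$4625.45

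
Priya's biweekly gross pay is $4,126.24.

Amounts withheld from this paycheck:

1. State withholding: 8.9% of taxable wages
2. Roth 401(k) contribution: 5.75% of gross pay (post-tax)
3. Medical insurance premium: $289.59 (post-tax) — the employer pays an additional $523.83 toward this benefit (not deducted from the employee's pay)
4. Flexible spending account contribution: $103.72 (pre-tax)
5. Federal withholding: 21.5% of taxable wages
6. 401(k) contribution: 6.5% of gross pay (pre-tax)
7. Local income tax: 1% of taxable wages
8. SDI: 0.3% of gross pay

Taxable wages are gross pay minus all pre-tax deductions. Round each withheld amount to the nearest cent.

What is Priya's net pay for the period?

$2,036.23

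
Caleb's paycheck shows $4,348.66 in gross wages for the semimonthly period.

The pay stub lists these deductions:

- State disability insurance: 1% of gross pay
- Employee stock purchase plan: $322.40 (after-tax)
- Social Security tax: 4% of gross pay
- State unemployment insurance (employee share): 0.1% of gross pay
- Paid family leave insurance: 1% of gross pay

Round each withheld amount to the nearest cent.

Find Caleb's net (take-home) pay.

$3,760.98

State disability insurance: $4,348.66 × 0.01 = $43.49
State unemployment insurance (employee share): $4,348.66 × 0.001 = $4.35
Social Security tax: $4,348.66 × 0.04 = $173.95
Paid family leave insurance: $4,348.66 × 0.01 = $43.49
Employee stock purchase plan: $322.40
Total deductions = $43.49 + $4.35 + $173.95 + $43.49 + $322.40 = $587.68
Net pay = $4,348.66 − $587.68 = $3,760.98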